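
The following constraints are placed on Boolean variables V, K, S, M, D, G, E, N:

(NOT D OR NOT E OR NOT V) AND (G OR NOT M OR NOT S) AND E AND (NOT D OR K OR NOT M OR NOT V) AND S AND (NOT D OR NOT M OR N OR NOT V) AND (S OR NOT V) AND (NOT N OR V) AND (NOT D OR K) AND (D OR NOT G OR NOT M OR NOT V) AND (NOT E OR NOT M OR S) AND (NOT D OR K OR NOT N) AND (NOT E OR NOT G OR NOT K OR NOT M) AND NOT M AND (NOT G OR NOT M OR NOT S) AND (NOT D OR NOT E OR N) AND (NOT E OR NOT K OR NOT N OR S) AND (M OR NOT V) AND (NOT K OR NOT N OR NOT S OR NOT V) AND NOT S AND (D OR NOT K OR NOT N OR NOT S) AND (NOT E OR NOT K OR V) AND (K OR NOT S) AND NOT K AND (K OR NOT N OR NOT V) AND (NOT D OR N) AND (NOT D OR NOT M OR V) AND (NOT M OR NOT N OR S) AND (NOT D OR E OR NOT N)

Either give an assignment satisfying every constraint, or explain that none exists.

Case S = True:
  Clause (NOT S) is falsified — contradiction.
Case S = False:
  Clause (S) is falsified — contradiction.
Both cases fail, so the formula is unsatisfiable.

No satisfying assignment exists.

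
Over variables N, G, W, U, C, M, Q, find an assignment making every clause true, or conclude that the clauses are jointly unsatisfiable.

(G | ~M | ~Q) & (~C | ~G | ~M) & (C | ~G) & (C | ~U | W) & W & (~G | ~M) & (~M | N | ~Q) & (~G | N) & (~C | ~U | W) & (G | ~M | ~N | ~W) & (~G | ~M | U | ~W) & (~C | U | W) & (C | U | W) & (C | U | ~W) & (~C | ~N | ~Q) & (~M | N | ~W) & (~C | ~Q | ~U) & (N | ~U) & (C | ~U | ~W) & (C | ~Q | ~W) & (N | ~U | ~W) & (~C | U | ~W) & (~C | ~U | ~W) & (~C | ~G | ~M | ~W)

No satisfying assignment exists.

Case U = True:
  (W) forces W = True.
  (N | ~U) forces N = True.
  (C | ~U | ~W) forces C = True.
  Clause (~C | ~U | ~W) is falsified — contradiction.
Case U = False:
  (W) forces W = True.
  (C | U | ~W) forces C = True.
  Clause (~C | U | ~W) is falsified — contradiction.
Both cases fail, so the formula is unsatisfiable.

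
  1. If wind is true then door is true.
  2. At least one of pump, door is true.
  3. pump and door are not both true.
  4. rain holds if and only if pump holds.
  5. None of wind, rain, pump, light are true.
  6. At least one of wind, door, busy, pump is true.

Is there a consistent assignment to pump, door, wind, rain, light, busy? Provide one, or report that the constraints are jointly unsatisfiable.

pump=F, door=T, wind=F, rain=F, light=F, busy=T

  (1) wind=F ⇒ door: vacuous ✓
  (2) {pump, door}: 1 true — at least one ✓
  (3) pump=F, door=T — not both ✓
  (4) rain=F, pump=F — same ✓
  (5) {wind, rain, pump, light}: 0 true — none ✓
  (6) {wind, door, busy, pump}: 2 true — at least one ✓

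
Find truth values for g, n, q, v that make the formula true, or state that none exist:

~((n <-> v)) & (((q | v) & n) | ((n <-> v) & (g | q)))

g=T, n=T, q=T, v=F

  ~((n <-> v)) = True
    n <-> v = False
  ((q | v) & n) | ((n <-> v) & (g | q)) = True
    (q | v) & n = True
      q | v = True
    (n <-> v) & (g | q) = False
      n <-> v = False
      g | q = True
Both conjuncts True, so the formula holds.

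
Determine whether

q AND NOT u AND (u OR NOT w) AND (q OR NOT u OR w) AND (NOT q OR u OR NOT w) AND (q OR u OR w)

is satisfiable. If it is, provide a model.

Unit clause (q) forces q = True.
Unit clause (NOT u) forces u = False.
In (u OR NOT w) only NOT w is left, so w = False.
All clauses satisfied.

q = True, u = False, w = False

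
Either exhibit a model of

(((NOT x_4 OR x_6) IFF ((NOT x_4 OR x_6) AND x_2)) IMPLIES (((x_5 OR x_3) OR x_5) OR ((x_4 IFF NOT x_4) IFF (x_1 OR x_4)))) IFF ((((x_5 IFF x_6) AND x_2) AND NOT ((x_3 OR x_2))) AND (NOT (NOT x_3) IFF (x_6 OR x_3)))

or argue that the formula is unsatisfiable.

x_1 = True, x_2 = True, x_3 = False, x_4 = False, x_5 = False, x_6 = True

  (((NOT x_4 OR x_6) IFF ((NOT x_4 OR x_6) AND x_2)) IMPLIES (((x_5 OR x_3) OR x_5) OR ((x_4 IFF NOT x_4) IFF (x_1 OR x_4)))) IFF ((((x_5 IFF x_6) AND x_2) AND NOT ((x_3 OR x_2))) AND (NOT (NOT x_3) IFF (x_6 OR x_3))) = True
    ((NOT x_4 OR x_6) IFF ((NOT x_4 OR x_6) AND x_2)) IMPLIES (((x_5 OR x_3) OR x_5) OR ((x_4 IFF NOT x_4) IFF (x_1 OR x_4))) = False
      (NOT x_4 OR x_6) IFF ((NOT x_4 OR x_6) AND x_2) = True
        NOT x_4 OR x_6 = True
          NOT x_4 = True
        (NOT x_4 OR x_6) AND x_2 = True
          NOT x_4 OR x_6 = True
            NOT x_4 = True
      ((x_5 OR x_3) OR x_5) OR ((x_4 IFF NOT x_4) IFF (x_1 OR x_4)) = False
        (x_5 OR x_3) OR x_5 = False
          x_5 OR x_3 = False
        (x_4 IFF NOT x_4) IFF (x_1 OR x_4) = False
          x_4 IFF NOT x_4 = False
            NOT x_4 = True
          x_1 OR x_4 = True
    (((x_5 IFF x_6) AND x_2) AND NOT ((x_3 OR x_2))) AND (NOT (NOT x_3) IFF (x_6 OR x_3)) = False
      ((x_5 IFF x_6) AND x_2) AND NOT ((x_3 OR x_2)) = False
        (x_5 IFF x_6) AND x_2 = False
          x_5 IFF x_6 = False
        NOT ((x_3 OR x_2)) = False
          x_3 OR x_2 = True
      NOT (NOT x_3) IFF (x_6 OR x_3) = False
        NOT (NOT x_3) = False
          NOT x_3 = True
        x_6 OR x_3 = True
The formula evaluates to True.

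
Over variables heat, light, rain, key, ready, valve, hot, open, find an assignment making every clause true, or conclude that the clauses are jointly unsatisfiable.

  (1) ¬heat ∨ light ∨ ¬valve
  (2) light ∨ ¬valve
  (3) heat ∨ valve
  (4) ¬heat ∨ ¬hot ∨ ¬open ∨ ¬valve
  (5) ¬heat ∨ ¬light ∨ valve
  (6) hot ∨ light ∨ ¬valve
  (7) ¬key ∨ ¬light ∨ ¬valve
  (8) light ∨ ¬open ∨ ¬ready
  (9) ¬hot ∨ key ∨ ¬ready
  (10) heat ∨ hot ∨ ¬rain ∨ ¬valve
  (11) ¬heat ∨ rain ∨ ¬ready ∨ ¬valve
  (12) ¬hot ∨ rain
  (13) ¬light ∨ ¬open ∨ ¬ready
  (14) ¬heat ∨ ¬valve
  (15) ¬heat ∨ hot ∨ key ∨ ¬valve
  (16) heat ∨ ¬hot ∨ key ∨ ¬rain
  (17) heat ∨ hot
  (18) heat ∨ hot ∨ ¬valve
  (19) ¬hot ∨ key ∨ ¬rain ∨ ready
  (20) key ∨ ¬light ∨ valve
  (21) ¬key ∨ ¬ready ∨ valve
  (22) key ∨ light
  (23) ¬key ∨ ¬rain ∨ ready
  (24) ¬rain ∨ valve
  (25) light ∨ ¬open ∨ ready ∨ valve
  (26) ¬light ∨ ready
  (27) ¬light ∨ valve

heat=T; light=F; rain=F; key=T; ready=F; valve=F; hot=F; open=F

Set heat = True.
  then (¬heat ∨ ¬valve) forces valve = False.
  then (¬rain ∨ valve) forces rain = False.
  then (¬light ∨ valve) forces light = False.
  then (¬hot ∨ rain) forces hot = False.
  then (key ∨ light) forces key = True.
  then (¬key ∨ ¬ready ∨ valve) forces ready = False.
  then (light ∨ ¬open ∨ ready ∨ valve) forces open = False.
All clauses satisfied.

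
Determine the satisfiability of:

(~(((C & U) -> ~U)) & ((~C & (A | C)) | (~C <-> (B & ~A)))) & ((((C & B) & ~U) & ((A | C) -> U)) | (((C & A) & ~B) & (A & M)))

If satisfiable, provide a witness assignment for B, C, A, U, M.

B: False, C: True, A: True, U: True, M: True

  ~(((C & U) -> ~U)) & ((~C & (A | C)) | (~C <-> (B & ~A))) = True
    ~(((C & U) -> ~U)) = True
      (C & U) -> ~U = False
        C & U = True
        ~U = False
    (~C & (A | C)) | (~C <-> (B & ~A)) = True
      ~C & (A | C) = False
        ~C = False
        A | C = True
      ~C <-> (B & ~A) = True
        ~C = False
        B & ~A = False
          ~A = False
  (((C & B) & ~U) & ((A | C) -> U)) | (((C & A) & ~B) & (A & M)) = True
    ((C & B) & ~U) & ((A | C) -> U) = False
      (C & B) & ~U = False
        C & B = False
        ~U = False
      (A | C) -> U = True
        A | C = True
    ((C & A) & ~B) & (A & M) = True
      (C & A) & ~B = True
        C & A = True
        ~B = True
      A & M = True
Both conjuncts True, so the formula holds.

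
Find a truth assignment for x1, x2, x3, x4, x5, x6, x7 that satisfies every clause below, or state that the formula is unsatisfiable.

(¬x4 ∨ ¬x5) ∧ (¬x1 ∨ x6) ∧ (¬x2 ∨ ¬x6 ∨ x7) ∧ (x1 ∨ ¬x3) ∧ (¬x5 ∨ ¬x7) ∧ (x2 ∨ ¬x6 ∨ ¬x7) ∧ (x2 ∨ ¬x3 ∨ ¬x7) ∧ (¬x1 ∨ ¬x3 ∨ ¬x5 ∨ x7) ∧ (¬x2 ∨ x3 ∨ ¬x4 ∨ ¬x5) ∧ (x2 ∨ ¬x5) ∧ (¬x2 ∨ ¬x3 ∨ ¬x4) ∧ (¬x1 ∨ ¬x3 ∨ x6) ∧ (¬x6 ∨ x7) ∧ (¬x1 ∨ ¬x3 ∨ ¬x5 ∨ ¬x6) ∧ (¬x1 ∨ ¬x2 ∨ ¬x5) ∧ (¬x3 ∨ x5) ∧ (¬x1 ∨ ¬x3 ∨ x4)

x1=F, x2=T, x3=F, x4=T, x5=F, x6=F, x7=T

Set x1 = False.
  then (x1 ∨ ¬x3) forces x3 = False.
Set x2 = True.
Set x4 = True.
  then (¬x4 ∨ ¬x5) forces x5 = False.
Set x6 = False.
Set x7 = True.
All clauses satisfied.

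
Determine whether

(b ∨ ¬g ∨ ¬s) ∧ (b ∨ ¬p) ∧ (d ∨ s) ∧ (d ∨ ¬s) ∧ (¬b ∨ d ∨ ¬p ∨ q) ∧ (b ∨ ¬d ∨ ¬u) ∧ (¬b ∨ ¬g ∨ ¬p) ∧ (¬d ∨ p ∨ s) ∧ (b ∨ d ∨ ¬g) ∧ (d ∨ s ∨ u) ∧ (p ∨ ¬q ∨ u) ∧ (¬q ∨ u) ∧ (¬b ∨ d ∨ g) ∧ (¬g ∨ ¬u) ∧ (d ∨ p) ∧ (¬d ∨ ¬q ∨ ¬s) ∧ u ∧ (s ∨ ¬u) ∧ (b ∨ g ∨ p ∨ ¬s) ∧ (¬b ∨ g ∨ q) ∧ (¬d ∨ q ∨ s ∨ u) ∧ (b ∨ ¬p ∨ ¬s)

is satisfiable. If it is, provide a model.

Case u = True:
  (¬g ∨ ¬u) forces g = False.
  (s ∨ ¬u) forces s = True.
  (d ∨ ¬s) forces d = True.
  (b ∨ ¬d ∨ ¬u) forces b = True.
  (¬d ∨ ¬q ∨ ¬s) forces q = False.
  Clause (¬b ∨ g ∨ q) is falsified — contradiction.
Case u = False:
  Clause (u) is falsified — contradiction.
Both cases fail, so the formula is unsatisfiable.

Unsatisfiable — no assignment works.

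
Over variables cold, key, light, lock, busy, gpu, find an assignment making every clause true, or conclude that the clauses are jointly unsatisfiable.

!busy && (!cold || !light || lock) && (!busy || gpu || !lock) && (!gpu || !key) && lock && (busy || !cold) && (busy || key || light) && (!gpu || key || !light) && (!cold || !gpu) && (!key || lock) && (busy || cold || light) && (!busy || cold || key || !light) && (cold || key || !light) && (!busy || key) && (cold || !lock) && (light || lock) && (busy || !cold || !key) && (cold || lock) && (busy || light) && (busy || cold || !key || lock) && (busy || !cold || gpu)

No satisfying assignment exists.

Case lock = True:
  (!busy) forces busy = False.
  (busy || !cold) forces cold = False.
  Clause (cold || !lock) is falsified — contradiction.
Case lock = False:
  Clause (lock) is falsified — contradiction.
Both cases fail, so the formula is unsatisfiable.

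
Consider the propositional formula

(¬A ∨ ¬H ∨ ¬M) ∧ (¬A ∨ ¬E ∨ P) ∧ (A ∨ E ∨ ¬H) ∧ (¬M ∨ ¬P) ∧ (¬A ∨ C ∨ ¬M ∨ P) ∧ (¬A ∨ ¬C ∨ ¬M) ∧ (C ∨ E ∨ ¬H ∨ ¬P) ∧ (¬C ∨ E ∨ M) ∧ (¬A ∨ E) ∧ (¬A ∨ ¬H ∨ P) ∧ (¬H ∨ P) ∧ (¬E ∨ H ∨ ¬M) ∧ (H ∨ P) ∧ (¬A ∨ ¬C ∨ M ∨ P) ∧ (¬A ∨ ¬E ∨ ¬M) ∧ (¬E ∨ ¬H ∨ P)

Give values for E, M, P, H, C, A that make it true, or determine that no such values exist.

Set E = True.
Try M = True:
  (¬M ∨ ¬P) forces P = False.
  (¬A ∨ ¬E ∨ P) forces A = False.
  (¬H ∨ P) forces H = False.
  clause (¬E ∨ H ∨ ¬M) is falsified — backtrack.
So M = False.
Try P = False:
  (¬A ∨ ¬E ∨ P) forces A = False.
  (¬H ∨ P) forces H = False.
  clause (H ∨ P) is falsified — backtrack.
So P = True.
Set H = True.
Set C = True.
Set A = True.
All clauses satisfied.

E = True, M = False, P = True, H = True, C = True, A = True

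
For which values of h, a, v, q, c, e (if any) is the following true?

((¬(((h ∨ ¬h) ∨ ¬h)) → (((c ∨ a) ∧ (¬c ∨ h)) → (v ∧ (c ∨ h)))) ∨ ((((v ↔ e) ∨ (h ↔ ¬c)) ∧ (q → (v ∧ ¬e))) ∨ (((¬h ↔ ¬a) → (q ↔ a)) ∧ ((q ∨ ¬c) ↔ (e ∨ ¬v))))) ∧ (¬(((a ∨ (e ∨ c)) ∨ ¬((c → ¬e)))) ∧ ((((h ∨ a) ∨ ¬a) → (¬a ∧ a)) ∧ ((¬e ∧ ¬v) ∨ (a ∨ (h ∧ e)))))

No satisfying assignment exists.

The conjunct ((h ∨ a) ∨ ¬a) → (¬a ∧ a) is unsatisfiable on its own:
  h=F, a=F: evaluates to False.
  h=F, a=T: evaluates to False.
  h=T, a=F: evaluates to False.
  h=T, a=T: evaluates to False.
So the whole conjunction is unsatisfiable.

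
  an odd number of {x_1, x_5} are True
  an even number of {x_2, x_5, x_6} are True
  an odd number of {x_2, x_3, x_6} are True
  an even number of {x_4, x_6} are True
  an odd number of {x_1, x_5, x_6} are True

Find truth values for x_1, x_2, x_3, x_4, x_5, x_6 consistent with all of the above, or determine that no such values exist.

x_1=T, x_2=F, x_3=T, x_4=F, x_5=F, x_6=F

{x_1, x_5}: 1 true → odd ✓
{x_2, x_5, x_6}: 0 true → even ✓
{x_2, x_3, x_6}: 1 true → odd ✓
{x_4, x_6}: 0 true → even ✓
{x_1, x_5, x_6}: 1 true → odd ✓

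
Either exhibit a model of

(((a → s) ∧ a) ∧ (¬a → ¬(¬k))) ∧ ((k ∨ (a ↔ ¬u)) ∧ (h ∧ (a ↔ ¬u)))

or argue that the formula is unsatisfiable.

k: True; h: True; s: True; u: False; a: True

  ((a → s) ∧ a) ∧ (¬a → ¬(¬k)) = True
    (a → s) ∧ a = True
      a → s = True
    ¬a → ¬(¬k) = True
      ¬a = False
      ¬(¬k) = True
        ¬k = False
  (k ∨ (a ↔ ¬u)) ∧ (h ∧ (a ↔ ¬u)) = True
    k ∨ (a ↔ ¬u) = True
      a ↔ ¬u = True
        ¬u = True
    h ∧ (a ↔ ¬u) = True
      a ↔ ¬u = True
        ¬u = True
Both conjuncts True, so the formula holds.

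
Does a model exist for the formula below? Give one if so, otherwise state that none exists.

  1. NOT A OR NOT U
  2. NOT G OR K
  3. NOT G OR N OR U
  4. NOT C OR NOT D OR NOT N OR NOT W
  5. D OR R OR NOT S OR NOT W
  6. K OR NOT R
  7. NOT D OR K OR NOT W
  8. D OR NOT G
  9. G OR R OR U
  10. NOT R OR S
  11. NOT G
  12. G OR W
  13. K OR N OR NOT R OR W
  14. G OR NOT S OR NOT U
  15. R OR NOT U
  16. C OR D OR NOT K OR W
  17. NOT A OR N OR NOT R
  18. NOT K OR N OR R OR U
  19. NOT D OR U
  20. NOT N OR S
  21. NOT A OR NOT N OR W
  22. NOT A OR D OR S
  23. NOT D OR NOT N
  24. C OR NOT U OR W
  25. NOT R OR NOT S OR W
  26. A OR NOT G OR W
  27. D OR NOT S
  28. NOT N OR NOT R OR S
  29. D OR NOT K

Case R = True:
  (K OR NOT R) forces K = True.
  (NOT R OR S) forces S = True.
  (NOT G) forces G = False.
  (G OR W) forces W = True.
  (G OR NOT S OR NOT U) forces U = False.
  (NOT D OR U) forces D = False.
  Clause (D OR NOT S) is falsified — contradiction.
Case R = False:
  (NOT G) forces G = False.
  (G OR R OR U) forces U = True.
  Clause (R OR NOT U) is falsified — contradiction.
Both cases fail, so the formula is unsatisfiable.

Unsatisfiable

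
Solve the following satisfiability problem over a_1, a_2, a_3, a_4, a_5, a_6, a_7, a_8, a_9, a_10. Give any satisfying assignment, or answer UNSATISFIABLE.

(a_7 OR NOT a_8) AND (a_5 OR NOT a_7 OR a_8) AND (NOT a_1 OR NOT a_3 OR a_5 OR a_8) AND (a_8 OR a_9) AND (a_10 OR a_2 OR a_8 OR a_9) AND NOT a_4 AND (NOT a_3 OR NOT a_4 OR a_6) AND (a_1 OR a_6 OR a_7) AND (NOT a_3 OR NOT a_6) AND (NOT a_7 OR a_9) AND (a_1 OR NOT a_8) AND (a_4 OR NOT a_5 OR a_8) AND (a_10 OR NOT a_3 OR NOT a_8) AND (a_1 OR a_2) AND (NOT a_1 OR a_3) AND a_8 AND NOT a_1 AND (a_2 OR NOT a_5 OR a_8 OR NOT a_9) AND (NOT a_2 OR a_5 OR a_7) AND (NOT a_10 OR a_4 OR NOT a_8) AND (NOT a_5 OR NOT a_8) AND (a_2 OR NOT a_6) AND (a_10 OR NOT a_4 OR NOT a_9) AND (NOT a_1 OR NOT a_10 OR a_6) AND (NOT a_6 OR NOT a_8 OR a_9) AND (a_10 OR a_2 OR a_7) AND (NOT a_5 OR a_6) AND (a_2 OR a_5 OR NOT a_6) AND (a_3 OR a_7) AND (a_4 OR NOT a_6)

Unsatisfiable — no assignment works.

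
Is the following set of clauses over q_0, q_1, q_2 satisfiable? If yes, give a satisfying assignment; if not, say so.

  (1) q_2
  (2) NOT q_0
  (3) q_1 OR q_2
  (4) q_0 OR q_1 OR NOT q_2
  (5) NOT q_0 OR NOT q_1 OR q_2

Unit clause (q_2) forces q_2 = True.
Unit clause (NOT q_0) forces q_0 = False.
In (q_0 OR q_1 OR NOT q_2) only q_1 is left, so q_1 = True.
All clauses satisfied.

q_0 = False, q_1 = True, q_2 = True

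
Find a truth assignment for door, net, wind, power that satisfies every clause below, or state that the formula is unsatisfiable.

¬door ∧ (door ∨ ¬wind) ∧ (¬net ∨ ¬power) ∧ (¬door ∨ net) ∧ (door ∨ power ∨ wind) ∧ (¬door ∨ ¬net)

door = False, net = False, wind = False, power = True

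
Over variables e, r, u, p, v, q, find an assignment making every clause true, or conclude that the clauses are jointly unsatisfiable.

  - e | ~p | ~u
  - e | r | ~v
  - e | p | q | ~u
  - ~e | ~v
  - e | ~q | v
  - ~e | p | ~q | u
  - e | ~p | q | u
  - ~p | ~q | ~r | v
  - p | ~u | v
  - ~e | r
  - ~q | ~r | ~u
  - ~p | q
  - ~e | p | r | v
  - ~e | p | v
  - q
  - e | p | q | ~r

Unit clause (q) forces q = True.
Try e = True:
  (~e | ~v) forces v = False.
  (~e | r) forces r = True.
  (~p | ~q | ~r | v) forces p = False.
  clause (~e | p | v) is falsified — backtrack.
So e = False.
  then (e | ~q | v) forces v = True.
  then (e | r | ~v) forces r = True.
  then (~q | ~r | ~u) forces u = False.
Set p = True.
All clauses satisfied.

e: False; r: True; u: False; p: True; v: True; q: True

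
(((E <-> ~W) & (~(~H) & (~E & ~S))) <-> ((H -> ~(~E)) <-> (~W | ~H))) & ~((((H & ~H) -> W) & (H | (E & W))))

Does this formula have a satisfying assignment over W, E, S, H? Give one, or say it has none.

Case H = True: the conjunct ~((((H & ~H) -> W) & (H | (E & W)))) becomes ~((True & True)) = False.
Case H = False: the conjunct ((E <-> ~W) & (~(~H) & (~E & ~S))) <-> ((H -> ~(~E)) <-> (~W | ~H)) becomes ((E <-> ~W) & False) <-> (True <-> True) = False.
Both cases fail — unsatisfiable.

Unsatisfiable — no assignment works.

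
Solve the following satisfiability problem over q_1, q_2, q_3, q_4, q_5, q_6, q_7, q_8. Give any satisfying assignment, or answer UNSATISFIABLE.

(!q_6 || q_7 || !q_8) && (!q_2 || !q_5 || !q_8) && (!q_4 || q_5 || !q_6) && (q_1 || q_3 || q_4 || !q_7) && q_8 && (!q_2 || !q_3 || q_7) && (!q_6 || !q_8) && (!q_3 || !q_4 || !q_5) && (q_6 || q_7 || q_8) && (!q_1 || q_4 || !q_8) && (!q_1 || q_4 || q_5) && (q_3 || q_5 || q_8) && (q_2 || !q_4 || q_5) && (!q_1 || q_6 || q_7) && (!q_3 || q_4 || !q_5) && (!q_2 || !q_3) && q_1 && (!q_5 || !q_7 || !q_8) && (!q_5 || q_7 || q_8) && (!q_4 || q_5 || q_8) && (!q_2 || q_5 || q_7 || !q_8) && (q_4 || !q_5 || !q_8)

Unit clause (q_8) forces q_8 = True.
In (!q_6 || !q_8) only !q_6 is left, so q_6 = False.
Unit clause (q_1) forces q_1 = True.
In (!q_1 || q_4 || !q_8) only q_4 is left, so q_4 = True.
In (!q_1 || q_6 || q_7) only q_7 is left, so q_7 = True.
In (!q_5 || !q_7 || !q_8) only !q_5 is left, so q_5 = False.
In (q_2 || !q_4 || q_5) only q_2 is left, so q_2 = True.
In (!q_2 || !q_3) only !q_3 is left, so q_3 = False.
All clauses satisfied.

q_1 = True, q_2 = True, q_3 = False, q_4 = True, q_5 = False, q_6 = False, q_7 = True, q_8 = True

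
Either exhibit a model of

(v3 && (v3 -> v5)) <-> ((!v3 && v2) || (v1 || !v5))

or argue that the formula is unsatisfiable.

v1 = True, v2 = False, v3 = True, v5 = True

  (v3 && (v3 -> v5)) <-> ((!v3 && v2) || (v1 || !v5)) = True
    v3 && (v3 -> v5) = True
      v3 -> v5 = True
    (!v3 && v2) || (v1 || !v5) = True
      !v3 && v2 = False
        !v3 = False
      v1 || !v5 = True
        !v5 = False
The formula evaluates to True.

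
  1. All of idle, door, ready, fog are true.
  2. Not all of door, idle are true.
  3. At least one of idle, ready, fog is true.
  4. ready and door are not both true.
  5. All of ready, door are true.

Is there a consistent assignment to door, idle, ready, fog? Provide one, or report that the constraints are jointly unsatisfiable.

Unsatisfiable — no assignment works.

Case door = True:
  (1) forces idle = True.
  Constraint (2) is violated (door=T, idle=T) — contradiction.
Case door = False:
  Constraint (1) is violated (door=F) — contradiction.
Both cases fail — unsatisfiable.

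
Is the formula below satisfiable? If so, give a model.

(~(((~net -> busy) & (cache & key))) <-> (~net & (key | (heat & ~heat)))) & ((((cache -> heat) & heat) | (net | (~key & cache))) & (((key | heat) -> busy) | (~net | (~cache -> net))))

heat: True; cache: True; net: True; busy: False; key: True

  ~(((~net -> busy) & (cache & key))) <-> (~net & (key | (heat & ~heat))) = True
    ~(((~net -> busy) & (cache & key))) = False
      (~net -> busy) & (cache & key) = True
        ~net -> busy = True
          ~net = False
        cache & key = True
    ~net & (key | (heat & ~heat)) = False
      ~net = False
      key | (heat & ~heat) = True
        heat & ~heat = False
          ~heat = False
  (((cache -> heat) & heat) | (net | (~key & cache))) & (((key | heat) -> busy) | (~net | (~cache -> net))) = True
    ((cache -> heat) & heat) | (net | (~key & cache)) = True
      (cache -> heat) & heat = True
        cache -> heat = True
      net | (~key & cache) = True
        ~key & cache = False
          ~key = False
    ((key | heat) -> busy) | (~net | (~cache -> net)) = True
      (key | heat) -> busy = False
        key | heat = True
      ~net | (~cache -> net) = True
        ~net = False
        ~cache -> net = True
          ~cache = False
Both conjuncts True, so the formula holds.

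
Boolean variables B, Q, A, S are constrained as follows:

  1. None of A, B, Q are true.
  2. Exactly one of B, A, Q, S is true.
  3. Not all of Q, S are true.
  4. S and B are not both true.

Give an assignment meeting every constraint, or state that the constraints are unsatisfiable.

B=F; Q=F; A=F; S=T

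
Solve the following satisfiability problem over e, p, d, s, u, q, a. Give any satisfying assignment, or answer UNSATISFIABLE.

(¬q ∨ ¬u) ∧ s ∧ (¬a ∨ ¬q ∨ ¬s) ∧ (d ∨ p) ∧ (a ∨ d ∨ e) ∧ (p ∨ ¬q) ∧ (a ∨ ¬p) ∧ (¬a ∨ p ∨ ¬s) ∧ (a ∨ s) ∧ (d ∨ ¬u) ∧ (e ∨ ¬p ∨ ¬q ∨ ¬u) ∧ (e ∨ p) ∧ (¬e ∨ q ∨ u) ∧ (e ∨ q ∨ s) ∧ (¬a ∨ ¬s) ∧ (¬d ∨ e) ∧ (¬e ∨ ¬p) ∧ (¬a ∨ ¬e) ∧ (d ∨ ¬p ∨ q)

e=T; p=F; d=T; s=T; u=T; q=F; a=F

Unit clause (s) forces s = True.
In (¬a ∨ ¬s) only ¬a is left, so a = False.
In (a ∨ ¬p) only ¬p is left, so p = False.
In (e ∨ p) only e is left, so e = True.
In (d ∨ p) only d is left, so d = True.
In (p ∨ ¬q) only ¬q is left, so q = False.
In (¬e ∨ q ∨ u) only u is left, so u = True.
All clauses satisfied.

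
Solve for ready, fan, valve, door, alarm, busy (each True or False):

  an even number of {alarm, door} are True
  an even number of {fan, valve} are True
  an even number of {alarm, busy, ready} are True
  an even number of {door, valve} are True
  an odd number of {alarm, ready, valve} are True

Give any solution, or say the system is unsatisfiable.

ready = True; fan = True; valve = True; door = True; alarm = True; busy = False

{alarm, door}: 2 true → even ✓
{fan, valve}: 2 true → even ✓
{alarm, busy, ready}: 2 true → even ✓
{door, valve}: 2 true → even ✓
{alarm, ready, valve}: 3 true → odd ✓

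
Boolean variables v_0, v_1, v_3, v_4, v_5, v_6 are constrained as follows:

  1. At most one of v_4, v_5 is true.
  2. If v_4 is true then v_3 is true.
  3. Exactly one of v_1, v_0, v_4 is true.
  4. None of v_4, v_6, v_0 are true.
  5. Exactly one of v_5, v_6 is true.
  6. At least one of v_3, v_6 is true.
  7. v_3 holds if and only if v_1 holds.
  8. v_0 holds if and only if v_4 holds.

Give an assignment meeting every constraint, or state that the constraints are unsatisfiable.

v_0: False, v_1: True, v_3: True, v_4: False, v_5: True, v_6: False

  (1) {v_4, v_5}: 1 true — at most one ✓
  (2) v_4=F ⇒ v_3: vacuous ✓
  (3) {v_1, v_0, v_4}: 1 true — exactly one ✓
  (4) {v_4, v_6, v_0}: 0 true — none ✓
  (5) {v_5, v_6}: 1 true — exactly one ✓
  (6) {v_3, v_6}: 1 true — at least one ✓
  (7) v_3=T, v_1=T — same ✓
  (8) v_0=F, v_4=F — same ✓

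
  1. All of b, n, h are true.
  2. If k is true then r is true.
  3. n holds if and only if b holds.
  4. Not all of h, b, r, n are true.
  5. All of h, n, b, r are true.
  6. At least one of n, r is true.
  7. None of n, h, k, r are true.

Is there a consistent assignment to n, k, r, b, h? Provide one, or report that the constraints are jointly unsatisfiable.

Case n = True:
  Constraint (7) is violated (n=T) — contradiction.
Case n = False:
  Constraint (1) is violated (n=F) — contradiction.
Both cases fail — unsatisfiable.

Unsatisfiable — no assignment works.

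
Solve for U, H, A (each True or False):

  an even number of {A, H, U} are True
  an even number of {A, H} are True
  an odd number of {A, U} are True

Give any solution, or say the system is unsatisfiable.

U=F, H=T, A=T

{A, H, U}: 2 true → even ✓
{A, H}: 2 true → even ✓
{A, U}: 1 true → odd ✓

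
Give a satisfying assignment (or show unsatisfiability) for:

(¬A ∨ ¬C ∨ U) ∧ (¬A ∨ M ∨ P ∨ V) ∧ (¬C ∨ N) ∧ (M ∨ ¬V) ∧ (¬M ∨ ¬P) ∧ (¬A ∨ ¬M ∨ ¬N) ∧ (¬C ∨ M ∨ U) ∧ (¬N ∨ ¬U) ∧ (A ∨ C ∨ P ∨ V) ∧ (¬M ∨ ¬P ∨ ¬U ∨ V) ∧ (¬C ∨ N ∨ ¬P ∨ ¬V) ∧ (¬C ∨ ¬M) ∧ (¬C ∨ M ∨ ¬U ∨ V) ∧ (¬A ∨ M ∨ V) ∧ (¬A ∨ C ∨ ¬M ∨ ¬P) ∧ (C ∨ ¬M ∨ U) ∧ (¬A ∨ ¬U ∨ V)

A=F; C=F; N=F; P=T; M=F; U=T; V=F

Set A = False.
Set C = False.
Set N = False.
Set P = True.
  then (¬M ∨ ¬P) forces M = False.
  then (M ∨ ¬V) forces V = False.
Set U = True.
All clauses satisfied.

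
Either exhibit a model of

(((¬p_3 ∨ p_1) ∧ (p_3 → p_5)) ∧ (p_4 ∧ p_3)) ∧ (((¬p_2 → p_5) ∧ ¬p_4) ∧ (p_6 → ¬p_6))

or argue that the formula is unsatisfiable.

Case p_4 = True: the conjunct ¬p_4 is False.
Case p_4 = False: the conjunct p_4 is False.
Both cases fail — unsatisfiable.

UNSATISFIABLE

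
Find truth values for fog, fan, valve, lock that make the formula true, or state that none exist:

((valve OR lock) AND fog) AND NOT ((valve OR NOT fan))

fog = True, fan = True, valve = False, lock = True

  (valve OR lock) AND fog = True
    valve OR lock = True
  NOT ((valve OR NOT fan)) = True
    valve OR NOT fan = False
      NOT fan = False
Both conjuncts True, so the formula holds.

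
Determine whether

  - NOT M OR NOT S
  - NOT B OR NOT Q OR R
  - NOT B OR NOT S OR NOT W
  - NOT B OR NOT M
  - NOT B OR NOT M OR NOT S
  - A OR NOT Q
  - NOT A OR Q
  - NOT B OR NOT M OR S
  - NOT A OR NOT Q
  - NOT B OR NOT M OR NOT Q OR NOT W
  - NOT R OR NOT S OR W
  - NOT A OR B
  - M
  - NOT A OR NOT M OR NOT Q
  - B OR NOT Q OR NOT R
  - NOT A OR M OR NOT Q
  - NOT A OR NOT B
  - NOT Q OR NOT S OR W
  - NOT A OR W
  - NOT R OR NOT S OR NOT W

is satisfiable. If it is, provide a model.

Unit clause (M) forces M = True.
In (NOT M OR NOT S) only NOT S is left, so S = False.
In (NOT B OR NOT M) only NOT B is left, so B = False.
In (NOT A OR B) only NOT A is left, so A = False.
In (A OR NOT Q) only NOT Q is left, so Q = False.
Set R = False.
Set W = True.
All clauses satisfied.

Q=F, R=F, W=T, S=F, B=F, M=T, A=F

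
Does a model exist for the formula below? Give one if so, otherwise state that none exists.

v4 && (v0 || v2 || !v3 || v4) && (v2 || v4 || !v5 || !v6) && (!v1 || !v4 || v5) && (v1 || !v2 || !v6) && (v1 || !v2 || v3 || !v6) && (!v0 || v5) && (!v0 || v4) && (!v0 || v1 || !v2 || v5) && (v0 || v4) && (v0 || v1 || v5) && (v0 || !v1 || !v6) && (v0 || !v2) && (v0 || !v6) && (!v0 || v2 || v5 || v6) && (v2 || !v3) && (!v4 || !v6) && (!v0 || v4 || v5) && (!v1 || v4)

Unit clause (v4) forces v4 = True.
In (!v4 || !v6) only !v6 is left, so v6 = False.
Set v0 = True.
  then (!v0 || v5) forces v5 = True.
Set v1 = True.
Set v2 = True.
Set v3 = True.
All clauses satisfied.

v0 = True, v1 = True, v2 = True, v3 = True, v4 = True, v5 = True, v6 = False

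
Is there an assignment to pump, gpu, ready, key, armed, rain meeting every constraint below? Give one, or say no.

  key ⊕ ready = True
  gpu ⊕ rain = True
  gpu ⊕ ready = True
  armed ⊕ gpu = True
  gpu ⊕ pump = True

pump = False, gpu = True, ready = False, key = True, armed = False, rain = False

key ⊕ ready = T ⊕ F = True ✓
gpu ⊕ rain = T ⊕ F = True ✓
gpu ⊕ ready = T ⊕ F = True ✓
armed ⊕ gpu = F ⊕ T = True ✓
gpu ⊕ pump = T ⊕ F = True ✓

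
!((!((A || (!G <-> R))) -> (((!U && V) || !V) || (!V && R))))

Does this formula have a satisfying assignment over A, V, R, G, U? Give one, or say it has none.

A=F, V=T, R=T, G=T, U=T

  !((!((A || (!G <-> R))) -> (((!U && V) || !V) || (!V && R)))) = True
    !((A || (!G <-> R))) -> (((!U && V) || !V) || (!V && R)) = False
      !((A || (!G <-> R))) = True
        A || (!G <-> R) = False
          !G <-> R = False
            !G = False
      ((!U && V) || !V) || (!V && R) = False
        (!U && V) || !V = False
          !U && V = False
            !U = False
          !V = False
        !V && R = False
          !V = False
The formula evaluates to True.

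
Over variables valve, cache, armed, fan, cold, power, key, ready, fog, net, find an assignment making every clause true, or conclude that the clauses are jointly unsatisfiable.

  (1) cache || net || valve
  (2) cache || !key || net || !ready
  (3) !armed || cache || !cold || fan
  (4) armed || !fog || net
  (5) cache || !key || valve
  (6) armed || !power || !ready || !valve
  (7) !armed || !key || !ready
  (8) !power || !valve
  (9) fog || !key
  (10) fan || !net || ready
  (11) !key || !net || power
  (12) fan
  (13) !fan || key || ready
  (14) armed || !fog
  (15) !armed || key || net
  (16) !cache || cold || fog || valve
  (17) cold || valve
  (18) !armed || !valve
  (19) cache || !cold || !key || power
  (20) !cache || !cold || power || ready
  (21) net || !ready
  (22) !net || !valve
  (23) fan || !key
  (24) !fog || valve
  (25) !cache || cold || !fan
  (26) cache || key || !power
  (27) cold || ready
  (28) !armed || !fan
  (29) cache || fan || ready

valve = False, cache = True, armed = False, fan = True, cold = True, power = False, key = False, ready = True, fog = False, net = True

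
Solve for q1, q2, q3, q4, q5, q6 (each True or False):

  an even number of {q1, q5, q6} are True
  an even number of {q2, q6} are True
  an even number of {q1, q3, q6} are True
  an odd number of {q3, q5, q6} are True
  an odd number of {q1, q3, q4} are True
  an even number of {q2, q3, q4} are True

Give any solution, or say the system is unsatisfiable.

q1: False, q2: True, q3: True, q4: False, q5: True, q6: True

{q1, q5, q6}: 2 true → even ✓
{q2, q6}: 2 true → even ✓
{q1, q3, q6}: 2 true → even ✓
{q3, q5, q6}: 3 true → odd ✓
{q1, q3, q4}: 1 true → odd ✓
{q2, q3, q4}: 2 true → even ✓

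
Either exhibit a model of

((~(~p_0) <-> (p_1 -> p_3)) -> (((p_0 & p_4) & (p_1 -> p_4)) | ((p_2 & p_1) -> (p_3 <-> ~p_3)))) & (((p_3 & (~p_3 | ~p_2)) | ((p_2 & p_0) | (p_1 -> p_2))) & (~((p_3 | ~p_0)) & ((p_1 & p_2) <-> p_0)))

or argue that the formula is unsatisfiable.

p_0=T, p_1=T, p_2=T, p_3=F, p_4=T

  (~(~p_0) <-> (p_1 -> p_3)) -> (((p_0 & p_4) & (p_1 -> p_4)) | ((p_2 & p_1) -> (p_3 <-> ~p_3))) = True
    ~(~p_0) <-> (p_1 -> p_3) = False
      ~(~p_0) = True
        ~p_0 = False
      p_1 -> p_3 = False
    ((p_0 & p_4) & (p_1 -> p_4)) | ((p_2 & p_1) -> (p_3 <-> ~p_3)) = True
      (p_0 & p_4) & (p_1 -> p_4) = True
        p_0 & p_4 = True
        p_1 -> p_4 = True
      (p_2 & p_1) -> (p_3 <-> ~p_3) = False
        p_2 & p_1 = True
        p_3 <-> ~p_3 = False
          ~p_3 = True
  ((p_3 & (~p_3 | ~p_2)) | ((p_2 & p_0) | (p_1 -> p_2))) & (~((p_3 | ~p_0)) & ((p_1 & p_2) <-> p_0)) = True
    (p_3 & (~p_3 | ~p_2)) | ((p_2 & p_0) | (p_1 -> p_2)) = True
      p_3 & (~p_3 | ~p_2) = False
        ~p_3 | ~p_2 = True
          ~p_3 = True
          ~p_2 = False
      (p_2 & p_0) | (p_1 -> p_2) = True
        p_2 & p_0 = True
        p_1 -> p_2 = True
    ~((p_3 | ~p_0)) & ((p_1 & p_2) <-> p_0) = True
      ~((p_3 | ~p_0)) = True
        p_3 | ~p_0 = False
          ~p_0 = False
      (p_1 & p_2) <-> p_0 = True
        p_1 & p_2 = True
Both conjuncts True, so the formula holds.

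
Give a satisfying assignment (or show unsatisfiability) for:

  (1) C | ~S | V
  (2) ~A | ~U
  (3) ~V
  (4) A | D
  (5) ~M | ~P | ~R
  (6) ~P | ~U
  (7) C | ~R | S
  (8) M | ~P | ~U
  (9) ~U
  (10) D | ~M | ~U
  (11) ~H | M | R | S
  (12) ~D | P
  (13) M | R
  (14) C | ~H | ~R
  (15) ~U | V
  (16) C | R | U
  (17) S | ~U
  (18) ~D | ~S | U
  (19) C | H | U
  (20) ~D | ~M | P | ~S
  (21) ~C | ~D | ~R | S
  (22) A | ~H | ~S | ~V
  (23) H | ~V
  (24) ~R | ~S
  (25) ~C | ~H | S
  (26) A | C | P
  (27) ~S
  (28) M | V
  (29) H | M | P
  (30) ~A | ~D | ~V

Unit clause (~V) forces V = False.
Unit clause (~U) forces U = False.
Unit clause (~S) forces S = False.
In (M | V) only M is left, so M = True.
Set A = True.
Try C = False:
  (C | ~R | S) forces R = False.
  clause (C | R | U) is falsified — backtrack.
So C = True.
  then (~C | ~H | S) forces H = False.
Set P = True.
  then (~M | ~P | ~R) forces R = False.
Set D = False.
All clauses satisfied.

A: True, M: True, S: False, C: True, P: True, V: False, U: False, H: False, D: False, R: False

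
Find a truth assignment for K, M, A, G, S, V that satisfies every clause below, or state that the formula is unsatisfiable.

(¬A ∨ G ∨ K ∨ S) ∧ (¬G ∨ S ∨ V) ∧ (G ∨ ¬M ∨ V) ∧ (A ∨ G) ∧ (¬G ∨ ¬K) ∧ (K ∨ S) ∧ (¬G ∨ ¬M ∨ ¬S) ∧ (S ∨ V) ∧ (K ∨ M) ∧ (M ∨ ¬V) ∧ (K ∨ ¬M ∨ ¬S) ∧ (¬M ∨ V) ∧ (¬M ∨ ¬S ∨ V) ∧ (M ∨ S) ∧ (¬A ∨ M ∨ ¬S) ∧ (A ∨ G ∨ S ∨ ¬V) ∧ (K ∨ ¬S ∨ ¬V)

K=T, M=T, A=T, G=F, S=F, V=T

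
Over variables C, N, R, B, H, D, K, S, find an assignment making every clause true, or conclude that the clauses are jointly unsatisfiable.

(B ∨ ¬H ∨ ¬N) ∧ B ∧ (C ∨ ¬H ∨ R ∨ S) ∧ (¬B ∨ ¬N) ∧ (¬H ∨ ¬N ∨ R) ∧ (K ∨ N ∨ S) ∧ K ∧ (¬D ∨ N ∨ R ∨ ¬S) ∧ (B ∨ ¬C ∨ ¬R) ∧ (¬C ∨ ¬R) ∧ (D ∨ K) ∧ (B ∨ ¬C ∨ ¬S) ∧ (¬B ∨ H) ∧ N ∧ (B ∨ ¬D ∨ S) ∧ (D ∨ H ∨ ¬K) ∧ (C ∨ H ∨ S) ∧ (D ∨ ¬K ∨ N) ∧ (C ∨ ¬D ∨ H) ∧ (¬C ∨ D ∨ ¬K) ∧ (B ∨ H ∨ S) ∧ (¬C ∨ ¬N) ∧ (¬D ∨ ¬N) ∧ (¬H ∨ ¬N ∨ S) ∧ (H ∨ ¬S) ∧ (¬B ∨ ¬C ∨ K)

Unsatisfiable

Case N = True:
  (B) forces B = True.
  Clause (¬B ∨ ¬N) is falsified — contradiction.
Case N = False:
  Clause (N) is falsified — contradiction.
Both cases fail, so the formula is unsatisfiable.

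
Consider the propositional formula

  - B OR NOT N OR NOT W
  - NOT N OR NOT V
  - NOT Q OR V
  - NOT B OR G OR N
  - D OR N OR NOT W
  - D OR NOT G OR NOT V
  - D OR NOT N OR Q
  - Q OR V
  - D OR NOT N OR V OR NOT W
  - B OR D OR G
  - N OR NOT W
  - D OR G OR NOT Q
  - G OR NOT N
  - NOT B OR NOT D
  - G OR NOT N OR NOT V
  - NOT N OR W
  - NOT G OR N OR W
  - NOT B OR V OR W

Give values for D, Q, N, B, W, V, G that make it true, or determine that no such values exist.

Set D = True.
  then (NOT B OR NOT D) forces B = False.
Set Q = True.
  then (NOT Q OR V) forces V = True.
  then (NOT N OR NOT V) forces N = False.
  then (N OR NOT W) forces W = False.
  then (NOT G OR N OR W) forces G = False.
All clauses satisfied.

D=T; Q=T; N=F; B=F; W=F; V=T; G=F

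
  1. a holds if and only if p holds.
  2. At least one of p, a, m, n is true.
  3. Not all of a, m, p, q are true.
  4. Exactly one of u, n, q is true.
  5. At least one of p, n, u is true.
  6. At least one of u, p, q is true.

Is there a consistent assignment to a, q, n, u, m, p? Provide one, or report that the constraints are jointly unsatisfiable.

a: True, q: True, n: False, u: False, m: False, p: True

  (1) a=T, p=T — same ✓
  (2) {p, a, m, n}: 2 true — at least one ✓
  (3) {a, m, p, q}: 3/4 true — not all ✓
  (4) {u, n, q}: 1 true — exactly one ✓
  (5) {p, n, u}: 1 true — at least one ✓
  (6) {u, p, q}: 2 true — at least one ✓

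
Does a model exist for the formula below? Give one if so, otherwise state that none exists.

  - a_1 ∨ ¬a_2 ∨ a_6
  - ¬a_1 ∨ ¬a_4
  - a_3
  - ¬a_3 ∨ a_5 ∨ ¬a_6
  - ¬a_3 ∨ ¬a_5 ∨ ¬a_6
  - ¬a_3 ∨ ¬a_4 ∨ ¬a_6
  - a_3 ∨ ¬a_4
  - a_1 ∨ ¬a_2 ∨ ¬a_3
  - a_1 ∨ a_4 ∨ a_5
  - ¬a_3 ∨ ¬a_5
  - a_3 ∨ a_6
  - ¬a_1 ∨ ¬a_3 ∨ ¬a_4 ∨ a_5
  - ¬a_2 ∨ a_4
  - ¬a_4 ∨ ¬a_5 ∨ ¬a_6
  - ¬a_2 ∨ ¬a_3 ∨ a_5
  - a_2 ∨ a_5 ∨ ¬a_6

a_1=F, a_2=F, a_3=T, a_4=T, a_5=F, a_6=F

Unit clause (a_3) forces a_3 = True.
In (¬a_3 ∨ ¬a_5) only ¬a_5 is left, so a_5 = False.
In (¬a_2 ∨ ¬a_3 ∨ a_5) only ¬a_2 is left, so a_2 = False.
In (a_2 ∨ a_5 ∨ ¬a_6) only ¬a_6 is left, so a_6 = False.
Set a_1 = False.
  then (a_1 ∨ a_4 ∨ a_5) forces a_4 = True.
All clauses satisfied.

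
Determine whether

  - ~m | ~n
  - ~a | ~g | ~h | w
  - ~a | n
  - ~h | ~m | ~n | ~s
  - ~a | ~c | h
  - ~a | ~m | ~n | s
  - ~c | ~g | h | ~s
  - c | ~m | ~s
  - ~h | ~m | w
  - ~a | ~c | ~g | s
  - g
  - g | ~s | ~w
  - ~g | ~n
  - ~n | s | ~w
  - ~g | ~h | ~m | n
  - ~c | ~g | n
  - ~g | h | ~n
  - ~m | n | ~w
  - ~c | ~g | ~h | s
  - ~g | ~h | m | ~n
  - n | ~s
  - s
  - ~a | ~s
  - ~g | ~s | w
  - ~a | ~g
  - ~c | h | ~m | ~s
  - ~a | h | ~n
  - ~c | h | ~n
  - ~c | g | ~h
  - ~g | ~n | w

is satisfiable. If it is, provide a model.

UNSATISFIABLE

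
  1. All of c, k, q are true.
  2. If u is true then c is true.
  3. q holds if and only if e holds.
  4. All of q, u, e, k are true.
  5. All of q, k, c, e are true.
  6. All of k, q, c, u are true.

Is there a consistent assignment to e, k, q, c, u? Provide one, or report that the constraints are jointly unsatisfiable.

e = True, k = True, q = True, c = True, u = True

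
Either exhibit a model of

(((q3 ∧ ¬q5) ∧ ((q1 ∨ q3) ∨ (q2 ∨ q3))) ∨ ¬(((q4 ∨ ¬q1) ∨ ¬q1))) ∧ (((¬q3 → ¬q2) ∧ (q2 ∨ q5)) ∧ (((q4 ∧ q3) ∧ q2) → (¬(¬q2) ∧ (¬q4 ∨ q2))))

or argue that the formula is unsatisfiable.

q1: True, q2: False, q3: True, q4: False, q5: True

  ((q3 ∧ ¬q5) ∧ ((q1 ∨ q3) ∨ (q2 ∨ q3))) ∨ ¬(((q4 ∨ ¬q1) ∨ ¬q1)) = True
    (q3 ∧ ¬q5) ∧ ((q1 ∨ q3) ∨ (q2 ∨ q3)) = False
      q3 ∧ ¬q5 = False
        ¬q5 = False
      (q1 ∨ q3) ∨ (q2 ∨ q3) = True
        q1 ∨ q3 = True
        q2 ∨ q3 = True
    ¬(((q4 ∨ ¬q1) ∨ ¬q1)) = True
      (q4 ∨ ¬q1) ∨ ¬q1 = False
        q4 ∨ ¬q1 = False
          ¬q1 = False
        ¬q1 = False
  ((¬q3 → ¬q2) ∧ (q2 ∨ q5)) ∧ (((q4 ∧ q3) ∧ q2) → (¬(¬q2) ∧ (¬q4 ∨ q2))) = True
    (¬q3 → ¬q2) ∧ (q2 ∨ q5) = True
      ¬q3 → ¬q2 = True
        ¬q3 = False
        ¬q2 = True
      q2 ∨ q5 = True
    ((q4 ∧ q3) ∧ q2) → (¬(¬q2) ∧ (¬q4 ∨ q2)) = True
      (q4 ∧ q3) ∧ q2 = False
        q4 ∧ q3 = False
      ¬(¬q2) ∧ (¬q4 ∨ q2) = False
        ¬(¬q2) = False
          ¬q2 = True
        ¬q4 ∨ q2 = True
          ¬q4 = True
Both conjuncts True, so the formula holds.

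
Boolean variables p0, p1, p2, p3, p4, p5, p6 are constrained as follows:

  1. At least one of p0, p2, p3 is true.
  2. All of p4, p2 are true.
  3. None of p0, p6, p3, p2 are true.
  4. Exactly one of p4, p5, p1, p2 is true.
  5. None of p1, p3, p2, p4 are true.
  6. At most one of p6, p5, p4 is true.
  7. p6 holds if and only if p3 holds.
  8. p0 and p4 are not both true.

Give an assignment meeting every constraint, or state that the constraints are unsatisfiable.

No satisfying assignment exists.

Case p2 = True:
  Constraint (3) is violated (p2=T) — contradiction.
Case p2 = False:
  Constraint (2) is violated (p2=F) — contradiction.
Both cases fail — unsatisfiable.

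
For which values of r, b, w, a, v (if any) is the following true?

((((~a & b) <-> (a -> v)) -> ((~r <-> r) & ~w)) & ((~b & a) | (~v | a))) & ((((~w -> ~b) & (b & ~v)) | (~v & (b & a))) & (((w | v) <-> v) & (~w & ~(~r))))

Unsatisfiable — no assignment works.

Case v = True: the conjunct ((~w -> ~b) & (b & ~v)) | (~v & (b & a)) becomes ((~w -> ~b) & False) | (False & (b & a)) = False.
Case v = False: the formula simplifies to (((~a & b) <-> ~a) -> ((~r <-> r) & ~w)) & ((((~w -> ~b) & b) | (b & a)) & (~w & (~w & ~(~r)))).
  w = True: the conjunct ~w is False.
  w = False: simplifies to (((~a & b) <-> ~a) -> (~r <-> r)) & (((~b & b) | (b & a)) & ~(~r)).
    b = True: simplifies to ((~a <-> ~a) -> (~r <-> r)) & (a & ~(~r)).
      r = True: simplifies to ~((~a <-> ~a)) & a.
        a = True: the conjunct ~((~a <-> ~a)) becomes ~((False <-> False)) = False.
        a = False: the conjunct ~((~a <-> ~a)) becomes ~((True <-> True)) = False.
      r = False: the conjunct ~(~r) becomes ~(~False) = False.
    b = False: the conjunct (~b & b) | (b & a) becomes (True & False) | (False & a) = False.
Both cases fail — unsatisfiable.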